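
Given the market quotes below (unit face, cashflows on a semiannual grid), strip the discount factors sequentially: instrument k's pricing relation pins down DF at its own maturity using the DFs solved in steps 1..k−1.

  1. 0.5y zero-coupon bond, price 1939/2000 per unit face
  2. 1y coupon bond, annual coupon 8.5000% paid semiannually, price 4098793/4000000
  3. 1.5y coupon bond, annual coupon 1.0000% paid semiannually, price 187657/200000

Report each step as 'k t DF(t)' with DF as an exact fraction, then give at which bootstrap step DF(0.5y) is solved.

step 1 [0.5y] zero: DF = P = 1939/2000 ≈ 0.969500
step 2 [1y] bond c/2=17/400: DF=(4098793/4000000 − 17/400·(0.969500))/(1+17/400) = 4717/5000 ≈ 0.943400
step 3 [1.5y] bond c/2=1/200: DF=(187657/200000 − 1/200·(0.969500+0.943400))/(1+1/200) = 9241/10000 ≈ 0.924100

1 1/2 1939/2000
2 1 4717/5000
3 3/2 9241/10000
DF(0.5y) is solved at step 1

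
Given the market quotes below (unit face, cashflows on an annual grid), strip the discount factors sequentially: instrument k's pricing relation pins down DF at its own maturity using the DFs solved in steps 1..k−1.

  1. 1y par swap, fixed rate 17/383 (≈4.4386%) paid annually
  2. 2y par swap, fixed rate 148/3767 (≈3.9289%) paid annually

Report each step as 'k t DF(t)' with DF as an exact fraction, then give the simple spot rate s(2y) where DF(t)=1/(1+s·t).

step 1 [1y] swap r/1=17/383: DF=(1 − 17/383·(0))/(1+17/383) = 383/400 ≈ 0.957500
step 2 [2y] swap r/1=148/3767: DF=(1 − 148/3767·(0.957500))/(1+148/3767) = 463/500 ≈ 0.926000

1 1 383/400
2 2 463/500
s(2y) = (1/(463/500) − 1)/(2) = 37/926 ≈ 3.9957%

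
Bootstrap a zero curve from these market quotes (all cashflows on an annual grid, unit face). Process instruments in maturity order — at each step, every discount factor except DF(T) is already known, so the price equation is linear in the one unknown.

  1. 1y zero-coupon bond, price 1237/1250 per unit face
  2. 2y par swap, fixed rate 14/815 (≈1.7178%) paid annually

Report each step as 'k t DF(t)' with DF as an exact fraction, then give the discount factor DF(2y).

1 1 1237/1250
2 2 604/625
DF(2y) = 604/625 ≈ 0.966400

step 1 [1y] zero: DF = P = 1237/1250 ≈ 0.989600
step 2 [2y] swap r/1=14/815: DF=(1 − 14/815·(0.989600))/(1+14/815) = 604/625 ≈ 0.966400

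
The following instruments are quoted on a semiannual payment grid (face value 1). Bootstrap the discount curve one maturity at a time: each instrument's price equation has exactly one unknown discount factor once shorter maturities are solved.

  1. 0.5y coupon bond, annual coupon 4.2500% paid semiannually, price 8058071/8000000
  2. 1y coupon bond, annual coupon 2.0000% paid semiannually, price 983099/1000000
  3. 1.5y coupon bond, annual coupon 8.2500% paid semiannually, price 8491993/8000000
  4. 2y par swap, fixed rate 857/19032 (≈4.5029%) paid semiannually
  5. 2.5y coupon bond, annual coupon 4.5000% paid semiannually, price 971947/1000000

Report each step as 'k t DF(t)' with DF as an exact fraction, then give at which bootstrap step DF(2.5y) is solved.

1 1/2 9863/10000
2 1 2409/2500
3 3/2 4711/5000
4 2 9143/10000
5 5/2 2167/2500
DF(2.5y) is solved at step 5

step 1 [0.5y] bond c/2=17/800: DF=(8058071/8000000 − 17/800·(0))/(1+17/800) = 9863/10000 ≈ 0.986300
step 2 [1y] bond c/2=1/100: DF=(983099/1000000 − 1/100·(0.986300))/(1+1/100) = 2409/2500 ≈ 0.963600
step 3 [1.5y] bond c/2=33/800: DF=(8491993/8000000 − 33/800·(0.986300+0.963600))/(1+33/800) = 4711/5000 ≈ 0.942200
step 4 [2y] swap r/2=857/38064: DF=(1 − 857/38064·(0.986300+0.963600+0.942200))/(1+857/38064) = 9143/10000 ≈ 0.914300
step 5 [2.5y] bond c/2=9/400: DF=(971947/1000000 − 9/400·(0.986300+0.963600+0.942200+0.914300))/(1+9/400) = 2167/2500 ≈ 0.866800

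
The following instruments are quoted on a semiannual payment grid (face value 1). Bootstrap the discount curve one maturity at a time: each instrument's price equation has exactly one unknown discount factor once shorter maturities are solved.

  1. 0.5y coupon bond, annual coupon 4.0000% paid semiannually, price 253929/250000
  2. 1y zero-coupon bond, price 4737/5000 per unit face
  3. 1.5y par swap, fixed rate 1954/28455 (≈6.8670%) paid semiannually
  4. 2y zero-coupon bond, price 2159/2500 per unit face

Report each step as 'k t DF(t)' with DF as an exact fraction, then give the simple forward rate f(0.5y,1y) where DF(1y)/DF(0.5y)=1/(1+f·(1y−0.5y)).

1 1/2 4979/5000
2 1 4737/5000
3 3/2 9023/10000
4 2 2159/2500
f(0.5y,1y) = ((4979/5000)/(4737/5000) − 1)/(1/2) = 484/4737 ≈ 10.2174%

step 1 [0.5y] bond c/2=1/50: DF=(253929/250000 − 1/50·(0))/(1+1/50) = 4979/5000 ≈ 0.995800
step 2 [1y] zero: DF = P = 4737/5000 ≈ 0.947400
step 3 [1.5y] swap r/2=977/28455: DF=(1 − 977/28455·(0.995800+0.947400))/(1+977/28455) = 9023/10000 ≈ 0.902300
step 4 [2y] zero: DF = P = 2159/2500 ≈ 0.863600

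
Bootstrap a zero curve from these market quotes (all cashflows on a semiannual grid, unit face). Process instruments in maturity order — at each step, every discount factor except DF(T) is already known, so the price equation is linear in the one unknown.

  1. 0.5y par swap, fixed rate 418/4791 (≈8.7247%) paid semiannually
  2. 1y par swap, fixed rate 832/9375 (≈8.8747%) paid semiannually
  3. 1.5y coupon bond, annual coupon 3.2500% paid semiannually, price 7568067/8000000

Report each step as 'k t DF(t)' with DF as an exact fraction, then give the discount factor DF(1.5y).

step 1 [0.5y] swap r/2=209/4791: DF=(1 − 209/4791·(0))/(1+209/4791) = 4791/5000 ≈ 0.958200
step 2 [1y] swap r/2=416/9375: DF=(1 − 416/9375·(0.958200))/(1+416/9375) = 573/625 ≈ 0.916800
step 3 [1.5y] bond c/2=13/800: DF=(7568067/8000000 − 13/800·(0.958200+0.916800))/(1+13/800) = 9009/10000 ≈ 0.900900

1 1/2 4791/5000
2 1 573/625
3 3/2 9009/10000
DF(1.5y) = 9009/10000 ≈ 0.900900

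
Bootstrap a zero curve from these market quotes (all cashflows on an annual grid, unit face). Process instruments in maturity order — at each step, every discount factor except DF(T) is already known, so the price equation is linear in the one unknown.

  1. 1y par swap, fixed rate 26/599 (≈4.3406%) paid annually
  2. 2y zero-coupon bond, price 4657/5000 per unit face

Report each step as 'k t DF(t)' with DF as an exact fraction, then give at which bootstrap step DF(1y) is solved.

step 1 [1y] swap r/1=26/599: DF=(1 − 26/599·(0))/(1+26/599) = 599/625 ≈ 0.958400
step 2 [2y] zero: DF = P = 4657/5000 ≈ 0.931400

1 1 599/625
2 2 4657/5000
DF(1y) is solved at step 1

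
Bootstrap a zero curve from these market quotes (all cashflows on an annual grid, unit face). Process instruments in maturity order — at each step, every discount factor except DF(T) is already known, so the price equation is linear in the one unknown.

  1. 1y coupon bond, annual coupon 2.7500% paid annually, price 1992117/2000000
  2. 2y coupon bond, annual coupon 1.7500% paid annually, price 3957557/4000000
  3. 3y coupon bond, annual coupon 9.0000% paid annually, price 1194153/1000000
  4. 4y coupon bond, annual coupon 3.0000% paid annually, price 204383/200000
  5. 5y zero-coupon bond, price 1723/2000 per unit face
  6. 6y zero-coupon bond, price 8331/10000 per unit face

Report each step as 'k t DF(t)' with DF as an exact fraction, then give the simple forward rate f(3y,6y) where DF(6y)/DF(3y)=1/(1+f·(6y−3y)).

1 1 4847/5000
2 2 9557/10000
3 3 4683/5000
4 4 568/625
5 5 1723/2000
6 6 8331/10000
f(3y,6y) = ((4683/5000)/(8331/10000) − 1)/(3) = 115/2777 ≈ 4.1412%

step 1 [1y] bond c/1=11/400: DF=(1992117/2000000 − 11/400·(0))/(1+11/400) = 4847/5000 ≈ 0.969400
step 2 [2y] bond c/1=7/400: DF=(3957557/4000000 − 7/400·(0.969400))/(1+7/400) = 9557/10000 ≈ 0.955700
step 3 [3y] bond c/1=9/100: DF=(1194153/1000000 − 9/100·(0.969400+0.955700))/(1+9/100) = 4683/5000 ≈ 0.936600
step 4 [4y] bond c/1=3/100: DF=(204383/200000 − 3/100·(0.969400+0.955700+0.936600))/(1+3/100) = 568/625 ≈ 0.908800
step 5 [5y] zero: DF = P = 1723/2000 ≈ 0.861500
step 6 [6y] zero: DF = P = 8331/10000 ≈ 0.833100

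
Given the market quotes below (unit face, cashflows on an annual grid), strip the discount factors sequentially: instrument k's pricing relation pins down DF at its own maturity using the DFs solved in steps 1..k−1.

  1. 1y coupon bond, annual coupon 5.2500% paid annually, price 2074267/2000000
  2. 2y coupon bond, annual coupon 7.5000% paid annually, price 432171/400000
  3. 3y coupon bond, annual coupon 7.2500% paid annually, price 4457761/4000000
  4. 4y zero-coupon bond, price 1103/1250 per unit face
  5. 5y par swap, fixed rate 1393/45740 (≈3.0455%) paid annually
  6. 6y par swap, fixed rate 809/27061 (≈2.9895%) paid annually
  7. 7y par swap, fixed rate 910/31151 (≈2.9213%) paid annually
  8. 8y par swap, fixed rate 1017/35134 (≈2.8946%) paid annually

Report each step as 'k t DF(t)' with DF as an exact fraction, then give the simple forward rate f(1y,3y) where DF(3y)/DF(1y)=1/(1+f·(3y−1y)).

1 1 4927/5000
2 2 9363/10000
3 3 2273/2500
4 4 1103/1250
5 5 8607/10000
6 6 4191/5000
7 7 409/500
8 8 3983/5000
f(1y,3y) = ((4927/5000)/(2273/2500) − 1)/(2) = 381/9092 ≈ 4.1905%

step 1 [1y] bond c/1=21/400: DF=(2074267/2000000 − 21/400·(0))/(1+21/400) = 4927/5000 ≈ 0.985400
step 2 [2y] bond c/1=3/40: DF=(432171/400000 − 3/40·(0.985400))/(1+3/40) = 9363/10000 ≈ 0.936300
step 3 [3y] bond c/1=29/400: DF=(4457761/4000000 − 29/400·(0.985400+0.936300))/(1+29/400) = 2273/2500 ≈ 0.909200
step 4 [4y] zero: DF = P = 1103/1250 ≈ 0.882400
step 5 [5y] swap r/1=1393/45740: DF=(1 − 1393/45740·(0.985400+0.936300+0.909200+0.882400))/(1+1393/45740) = 8607/10000 ≈ 0.860700
step 6 [6y] swap r/1=809/27061: DF=(1 − 809/27061·(0.985400+0.936300+0.909200+0.882400+0.860700))/(1+809/27061) = 4191/5000 ≈ 0.838200
step 7 [7y] swap r/1=910/31151: DF=(1 − 910/31151·(0.985400+0.936300+0.909200+0.882400+0.860700+0.838200))/(1+910/31151) = 409/500 ≈ 0.818000
step 8 [8y] swap r/1=1017/35134: DF=(1 − 1017/35134·(0.985400+0.936300+0.909200+0.882400+0.860700+0.838200+0.818000))/(1+1017/35134) = 3983/5000 ≈ 0.796600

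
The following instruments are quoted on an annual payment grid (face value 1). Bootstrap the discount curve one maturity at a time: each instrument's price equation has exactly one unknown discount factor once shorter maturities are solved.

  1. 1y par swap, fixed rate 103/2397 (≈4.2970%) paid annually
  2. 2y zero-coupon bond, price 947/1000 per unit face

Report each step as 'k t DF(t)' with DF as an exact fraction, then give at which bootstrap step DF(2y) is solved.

1 1 2397/2500
2 2 947/1000
DF(2y) is solved at step 2

step 1 [1y] swap r/1=103/2397: DF=(1 − 103/2397·(0))/(1+103/2397) = 2397/2500 ≈ 0.958800
step 2 [2y] zero: DF = P = 947/1000 ≈ 0.947000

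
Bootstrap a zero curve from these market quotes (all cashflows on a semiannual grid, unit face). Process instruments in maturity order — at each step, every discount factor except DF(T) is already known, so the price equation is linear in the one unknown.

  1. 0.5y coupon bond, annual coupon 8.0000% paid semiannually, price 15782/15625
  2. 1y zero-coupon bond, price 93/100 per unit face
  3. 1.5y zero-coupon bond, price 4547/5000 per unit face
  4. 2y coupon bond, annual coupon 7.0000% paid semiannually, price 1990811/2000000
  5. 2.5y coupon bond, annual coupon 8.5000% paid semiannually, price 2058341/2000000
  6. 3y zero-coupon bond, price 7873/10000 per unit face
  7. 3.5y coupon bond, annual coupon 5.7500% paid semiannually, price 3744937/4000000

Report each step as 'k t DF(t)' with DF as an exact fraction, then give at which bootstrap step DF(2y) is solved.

1 1/2 607/625
2 1 93/100
3 3/2 4547/5000
4 2 8667/10000
5 5/2 8373/10000
6 3 7873/10000
7 7/2 7619/10000
DF(2y) is solved at step 4

step 1 [0.5y] bond c/2=1/25: DF=(15782/15625 − 1/25·(0))/(1+1/25) = 607/625 ≈ 0.971200
step 2 [1y] zero: DF = P = 93/100 ≈ 0.930000
step 3 [1.5y] zero: DF = P = 4547/5000 ≈ 0.909400
step 4 [2y] bond c/2=7/200: DF=(1990811/2000000 − 7/200·(0.971200+0.930000+0.909400))/(1+7/200) = 8667/10000 ≈ 0.866700
step 5 [2.5y] bond c/2=17/400: DF=(2058341/2000000 − 17/400·(0.971200+0.930000+0.909400+0.866700))/(1+17/400) = 8373/10000 ≈ 0.837300
step 6 [3y] zero: DF = P = 7873/10000 ≈ 0.787300
step 7 [3.5y] bond c/2=23/800: DF=(3744937/4000000 − 23/800·(0.971200+0.930000+0.909400+0.866700+0.837300+0.787300))/(1+23/800) = 7619/10000 ≈ 0.761900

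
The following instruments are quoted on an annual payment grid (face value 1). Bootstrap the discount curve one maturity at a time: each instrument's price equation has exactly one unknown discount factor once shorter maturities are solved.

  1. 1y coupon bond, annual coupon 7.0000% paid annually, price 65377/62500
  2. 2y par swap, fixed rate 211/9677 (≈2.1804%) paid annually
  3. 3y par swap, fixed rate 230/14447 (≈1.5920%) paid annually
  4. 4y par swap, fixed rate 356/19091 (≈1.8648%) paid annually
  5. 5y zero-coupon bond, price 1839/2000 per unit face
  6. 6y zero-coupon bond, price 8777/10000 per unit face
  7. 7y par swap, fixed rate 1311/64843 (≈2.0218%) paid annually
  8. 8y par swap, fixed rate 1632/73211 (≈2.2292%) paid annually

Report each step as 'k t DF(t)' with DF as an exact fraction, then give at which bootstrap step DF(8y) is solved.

1 1 611/625
2 2 4789/5000
3 3 477/500
4 4 1161/1250
5 5 1839/2000
6 6 8777/10000
7 7 8689/10000
8 8 523/625
DF(8y) is solved at step 8

step 1 [1y] bond c/1=7/100: DF=(65377/62500 − 7/100·(0))/(1+7/100) = 611/625 ≈ 0.977600
step 2 [2y] swap r/1=211/9677: DF=(1 − 211/9677·(0.977600))/(1+211/9677) = 4789/5000 ≈ 0.957800
step 3 [3y] swap r/1=230/14447: DF=(1 − 230/14447·(0.977600+0.957800))/(1+230/14447) = 477/500 ≈ 0.954000
step 4 [4y] swap r/1=356/19091: DF=(1 − 356/19091·(0.977600+0.957800+0.954000))/(1+356/19091) = 1161/1250 ≈ 0.928800
step 5 [5y] zero: DF = P = 1839/2000 ≈ 0.919500
step 6 [6y] zero: DF = P = 8777/10000 ≈ 0.877700
step 7 [7y] swap r/1=1311/64843: DF=(1 − 1311/64843·(0.977600+0.957800+0.954000+0.928800+0.919500+0.877700))/(1+1311/64843) = 8689/10000 ≈ 0.868900
step 8 [8y] swap r/1=1632/73211: DF=(1 − 1632/73211·(0.977600+0.957800+0.954000+0.928800+0.919500+0.877700+0.868900))/(1+1632/73211) = 523/625 ≈ 0.836800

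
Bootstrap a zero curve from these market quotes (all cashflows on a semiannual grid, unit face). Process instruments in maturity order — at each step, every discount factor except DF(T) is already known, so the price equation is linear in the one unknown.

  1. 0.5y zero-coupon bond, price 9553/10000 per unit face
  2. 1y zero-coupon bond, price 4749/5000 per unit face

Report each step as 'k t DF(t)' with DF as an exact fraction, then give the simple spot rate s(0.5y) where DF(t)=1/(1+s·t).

1 1/2 9553/10000
2 1 4749/5000
s(0.5y) = (1/(9553/10000) − 1)/(1/2) = 894/9553 ≈ 9.3583%

step 1 [0.5y] zero: DF = P = 9553/10000 ≈ 0.955300
step 2 [1y] zero: DF = P = 4749/5000 ≈ 0.949800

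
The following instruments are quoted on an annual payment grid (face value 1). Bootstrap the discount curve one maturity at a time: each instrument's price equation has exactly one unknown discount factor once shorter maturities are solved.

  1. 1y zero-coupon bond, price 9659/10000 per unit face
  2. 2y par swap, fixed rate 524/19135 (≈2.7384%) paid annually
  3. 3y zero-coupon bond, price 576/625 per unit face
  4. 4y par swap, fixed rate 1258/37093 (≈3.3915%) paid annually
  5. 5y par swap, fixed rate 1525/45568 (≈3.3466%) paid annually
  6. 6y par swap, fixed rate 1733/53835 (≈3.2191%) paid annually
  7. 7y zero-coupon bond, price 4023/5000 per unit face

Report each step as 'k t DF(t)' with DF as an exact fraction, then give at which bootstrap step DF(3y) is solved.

step 1 [1y] zero: DF = P = 9659/10000 ≈ 0.965900
step 2 [2y] swap r/1=524/19135: DF=(1 − 524/19135·(0.965900))/(1+524/19135) = 2369/2500 ≈ 0.947600
step 3 [3y] zero: DF = P = 576/625 ≈ 0.921600
step 4 [4y] swap r/1=1258/37093: DF=(1 − 1258/37093·(0.965900+0.947600+0.921600))/(1+1258/37093) = 4371/5000 ≈ 0.874200
step 5 [5y] swap r/1=1525/45568: DF=(1 − 1525/45568·(0.965900+0.947600+0.921600+0.874200))/(1+1525/45568) = 339/400 ≈ 0.847500
step 6 [6y] swap r/1=1733/53835: DF=(1 − 1733/53835·(0.965900+0.947600+0.921600+0.874200+0.847500))/(1+1733/53835) = 8267/10000 ≈ 0.826700
step 7 [7y] zero: DF = P = 4023/5000 ≈ 0.804600

1 1 9659/10000
2 2 2369/2500
3 3 576/625
4 4 4371/5000
5 5 339/400
6 6 8267/10000
7 7 4023/5000
DF(3y) is solved at step 3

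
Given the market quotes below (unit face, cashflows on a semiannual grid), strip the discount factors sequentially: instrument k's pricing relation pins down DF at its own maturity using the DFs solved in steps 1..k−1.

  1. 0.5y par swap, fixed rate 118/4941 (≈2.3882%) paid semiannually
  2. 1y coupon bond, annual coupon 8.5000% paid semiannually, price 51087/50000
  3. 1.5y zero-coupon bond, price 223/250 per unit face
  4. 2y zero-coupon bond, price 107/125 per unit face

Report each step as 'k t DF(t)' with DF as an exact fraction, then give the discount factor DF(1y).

step 1 [0.5y] swap r/2=59/4941: DF=(1 − 59/4941·(0))/(1+59/4941) = 4941/5000 ≈ 0.988200
step 2 [1y] bond c/2=17/400: DF=(51087/50000 − 17/400·(0.988200))/(1+17/400) = 4699/5000 ≈ 0.939800
step 3 [1.5y] zero: DF = P = 223/250 ≈ 0.892000
step 4 [2y] zero: DF = P = 107/125 ≈ 0.856000

1 1/2 4941/5000
2 1 4699/5000
3 3/2 223/250
4 2 107/125
DF(1y) = 4699/5000 ≈ 0.939800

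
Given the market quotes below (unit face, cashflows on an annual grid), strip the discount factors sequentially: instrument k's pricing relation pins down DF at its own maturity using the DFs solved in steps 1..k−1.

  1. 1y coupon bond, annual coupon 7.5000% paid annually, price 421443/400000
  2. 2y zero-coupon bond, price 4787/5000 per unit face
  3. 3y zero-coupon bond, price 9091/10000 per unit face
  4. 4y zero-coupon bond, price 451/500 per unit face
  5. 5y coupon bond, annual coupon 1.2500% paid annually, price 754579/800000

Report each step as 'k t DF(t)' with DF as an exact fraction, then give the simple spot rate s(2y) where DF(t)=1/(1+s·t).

1 1 9801/10000
2 2 4787/5000
3 3 9091/10000
4 4 451/500
5 5 8853/10000
s(2y) = (1/(4787/5000) − 1)/(2) = 213/9574 ≈ 2.2248%

step 1 [1y] bond c/1=3/40: DF=(421443/400000 − 3/40·(0))/(1+3/40) = 9801/10000 ≈ 0.980100
step 2 [2y] zero: DF = P = 4787/5000 ≈ 0.957400
step 3 [3y] zero: DF = P = 9091/10000 ≈ 0.909100
step 4 [4y] zero: DF = P = 451/500 ≈ 0.902000
step 5 [5y] bond c/1=1/80: DF=(754579/800000 − 1/80·(0.980100+0.957400+0.909100+0.902000))/(1+1/80) = 8853/10000 ≈ 0.885300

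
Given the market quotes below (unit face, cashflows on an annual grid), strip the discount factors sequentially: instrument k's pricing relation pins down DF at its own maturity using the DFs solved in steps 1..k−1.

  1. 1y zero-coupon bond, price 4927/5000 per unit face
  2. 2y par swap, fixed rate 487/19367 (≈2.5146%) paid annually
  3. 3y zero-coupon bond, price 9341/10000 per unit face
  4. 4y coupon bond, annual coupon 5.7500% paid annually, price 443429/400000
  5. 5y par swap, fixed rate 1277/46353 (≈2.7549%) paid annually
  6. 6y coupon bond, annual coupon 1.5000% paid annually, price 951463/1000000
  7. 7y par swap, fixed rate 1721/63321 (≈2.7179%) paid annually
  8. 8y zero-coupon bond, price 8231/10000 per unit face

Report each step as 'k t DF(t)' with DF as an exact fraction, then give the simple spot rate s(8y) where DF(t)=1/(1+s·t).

1 1 4927/5000
2 2 9513/10000
3 3 9341/10000
4 4 4461/5000
5 5 8723/10000
6 6 8689/10000
7 7 8279/10000
8 8 8231/10000
s(8y) = (1/(8231/10000) − 1)/(8) = 1769/65848 ≈ 2.6865%

step 1 [1y] zero: DF = P = 4927/5000 ≈ 0.985400
step 2 [2y] swap r/1=487/19367: DF=(1 − 487/19367·(0.985400))/(1+487/19367) = 9513/10000 ≈ 0.951300
step 3 [3y] zero: DF = P = 9341/10000 ≈ 0.934100
step 4 [4y] bond c/1=23/400: DF=(443429/400000 − 23/400·(0.985400+0.951300+0.934100))/(1+23/400) = 4461/5000 ≈ 0.892200
step 5 [5y] swap r/1=1277/46353: DF=(1 − 1277/46353·(0.985400+0.951300+0.934100+0.892200))/(1+1277/46353) = 8723/10000 ≈ 0.872300
step 6 [6y] bond c/1=3/200: DF=(951463/1000000 − 3/200·(0.985400+0.951300+0.934100+0.892200+0.872300))/(1+3/200) = 8689/10000 ≈ 0.868900
step 7 [7y] swap r/1=1721/63321: DF=(1 − 1721/63321·(0.985400+0.951300+0.934100+0.892200+0.872300+0.868900))/(1+1721/63321) = 8279/10000 ≈ 0.827900
step 8 [8y] zero: DF = P = 8231/10000 ≈ 0.823100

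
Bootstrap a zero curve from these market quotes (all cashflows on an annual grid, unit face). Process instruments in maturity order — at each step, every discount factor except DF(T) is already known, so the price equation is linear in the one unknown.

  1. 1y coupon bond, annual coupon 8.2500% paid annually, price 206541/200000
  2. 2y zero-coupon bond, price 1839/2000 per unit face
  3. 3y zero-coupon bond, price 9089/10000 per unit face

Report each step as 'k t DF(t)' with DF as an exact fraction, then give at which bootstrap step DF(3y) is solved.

1 1 477/500
2 2 1839/2000
3 3 9089/10000
DF(3y) is solved at step 3

step 1 [1y] bond c/1=33/400: DF=(206541/200000 − 33/400·(0))/(1+33/400) = 477/500 ≈ 0.954000
step 2 [2y] zero: DF = P = 1839/2000 ≈ 0.919500
step 3 [3y] zero: DF = P = 9089/10000 ≈ 0.908900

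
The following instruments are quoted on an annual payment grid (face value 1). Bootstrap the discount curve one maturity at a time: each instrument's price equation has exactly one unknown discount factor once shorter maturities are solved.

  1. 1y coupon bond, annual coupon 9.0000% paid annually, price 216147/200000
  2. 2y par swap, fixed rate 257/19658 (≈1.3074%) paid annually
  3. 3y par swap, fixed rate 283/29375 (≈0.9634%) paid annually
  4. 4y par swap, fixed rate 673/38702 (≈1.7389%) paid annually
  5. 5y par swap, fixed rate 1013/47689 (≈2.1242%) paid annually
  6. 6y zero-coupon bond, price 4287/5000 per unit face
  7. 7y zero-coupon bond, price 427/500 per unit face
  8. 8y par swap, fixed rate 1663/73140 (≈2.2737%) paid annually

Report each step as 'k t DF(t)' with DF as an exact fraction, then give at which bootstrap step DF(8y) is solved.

step 1 [1y] bond c/1=9/100: DF=(216147/200000 − 9/100·(0))/(1+9/100) = 1983/2000 ≈ 0.991500
step 2 [2y] swap r/1=257/19658: DF=(1 − 257/19658·(0.991500))/(1+257/19658) = 9743/10000 ≈ 0.974300
step 3 [3y] swap r/1=283/29375: DF=(1 − 283/29375·(0.991500+0.974300))/(1+283/29375) = 9717/10000 ≈ 0.971700
step 4 [4y] swap r/1=673/38702: DF=(1 − 673/38702·(0.991500+0.974300+0.971700))/(1+673/38702) = 9327/10000 ≈ 0.932700
step 5 [5y] swap r/1=1013/47689: DF=(1 − 1013/47689·(0.991500+0.974300+0.971700+0.932700))/(1+1013/47689) = 8987/10000 ≈ 0.898700
step 6 [6y] zero: DF = P = 4287/5000 ≈ 0.857400
step 7 [7y] zero: DF = P = 427/500 ≈ 0.854000
step 8 [8y] swap r/1=1663/73140: DF=(1 − 1663/73140·(0.991500+0.974300+0.971700+0.932700+0.898700+0.857400+0.854000))/(1+1663/73140) = 8337/10000 ≈ 0.833700

1 1 1983/2000
2 2 9743/10000
3 3 9717/10000
4 4 9327/10000
5 5 8987/10000
6 6 4287/5000
7 7 427/500
8 8 8337/10000
DF(8y) is solved at step 8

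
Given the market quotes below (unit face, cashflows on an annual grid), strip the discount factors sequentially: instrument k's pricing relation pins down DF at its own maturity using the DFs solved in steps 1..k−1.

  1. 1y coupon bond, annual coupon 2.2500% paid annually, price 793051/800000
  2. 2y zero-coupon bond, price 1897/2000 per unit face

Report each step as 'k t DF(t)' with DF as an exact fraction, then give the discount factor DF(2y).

step 1 [1y] bond c/1=9/400: DF=(793051/800000 − 9/400·(0))/(1+9/400) = 1939/2000 ≈ 0.969500
step 2 [2y] zero: DF = P = 1897/2000 ≈ 0.948500

1 1 1939/2000
2 2 1897/2000
DF(2y) = 1897/2000 ≈ 0.948500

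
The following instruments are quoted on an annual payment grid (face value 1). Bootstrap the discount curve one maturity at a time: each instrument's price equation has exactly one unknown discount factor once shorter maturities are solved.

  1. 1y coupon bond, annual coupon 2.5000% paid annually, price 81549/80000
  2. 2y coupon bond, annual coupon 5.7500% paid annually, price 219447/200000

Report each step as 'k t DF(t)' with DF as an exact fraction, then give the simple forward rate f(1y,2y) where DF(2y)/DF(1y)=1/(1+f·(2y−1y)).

step 1 [1y] bond c/1=1/40: DF=(81549/80000 − 1/40·(0))/(1+1/40) = 1989/2000 ≈ 0.994500
step 2 [2y] bond c/1=23/400: DF=(219447/200000 − 23/400·(0.994500))/(1+23/400) = 1967/2000 ≈ 0.983500

1 1 1989/2000
2 2 1967/2000
f(1y,2y) = ((1989/2000)/(1967/2000) − 1)/(1) = 22/1967 ≈ 1.1185%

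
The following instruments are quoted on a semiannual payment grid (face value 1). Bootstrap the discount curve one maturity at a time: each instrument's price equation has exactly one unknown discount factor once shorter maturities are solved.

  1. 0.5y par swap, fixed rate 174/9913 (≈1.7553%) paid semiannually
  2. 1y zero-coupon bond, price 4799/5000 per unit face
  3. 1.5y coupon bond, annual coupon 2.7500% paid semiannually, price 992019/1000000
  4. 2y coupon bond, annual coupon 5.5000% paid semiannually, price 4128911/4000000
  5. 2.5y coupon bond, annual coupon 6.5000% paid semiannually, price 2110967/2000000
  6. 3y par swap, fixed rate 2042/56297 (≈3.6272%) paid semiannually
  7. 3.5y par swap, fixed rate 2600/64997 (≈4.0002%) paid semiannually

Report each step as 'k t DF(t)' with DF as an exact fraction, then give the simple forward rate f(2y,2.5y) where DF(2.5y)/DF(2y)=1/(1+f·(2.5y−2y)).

step 1 [0.5y] swap r/2=87/9913: DF=(1 − 87/9913·(0))/(1+87/9913) = 9913/10000 ≈ 0.991300
step 2 [1y] zero: DF = P = 4799/5000 ≈ 0.959800
step 3 [1.5y] bond c/2=11/800: DF=(992019/1000000 − 11/800·(0.991300+0.959800))/(1+11/800) = 9521/10000 ≈ 0.952100
step 4 [2y] bond c/2=11/400: DF=(4128911/4000000 − 11/400·(0.991300+0.959800+0.952100))/(1+11/400) = 9269/10000 ≈ 0.926900
step 5 [2.5y] bond c/2=13/400: DF=(2110967/2000000 − 13/400·(0.991300+0.959800+0.952100+0.926900))/(1+13/400) = 9017/10000 ≈ 0.901700
step 6 [3y] swap r/2=1021/56297: DF=(1 − 1021/56297·(0.991300+0.959800+0.952100+0.926900+0.901700))/(1+1021/56297) = 8979/10000 ≈ 0.897900
step 7 [3.5y] swap r/2=1300/64997: DF=(1 − 1300/64997·(0.991300+0.959800+0.952100+0.926900+0.901700+0.897900))/(1+1300/64997) = 87/100 ≈ 0.870000

1 1/2 9913/10000
2 1 4799/5000
3 3/2 9521/10000
4 2 9269/10000
5 5/2 9017/10000
6 3 8979/10000
7 7/2 87/100
f(2y,2.5y) = ((9269/10000)/(9017/10000) − 1)/(1/2) = 504/9017 ≈ 5.5894%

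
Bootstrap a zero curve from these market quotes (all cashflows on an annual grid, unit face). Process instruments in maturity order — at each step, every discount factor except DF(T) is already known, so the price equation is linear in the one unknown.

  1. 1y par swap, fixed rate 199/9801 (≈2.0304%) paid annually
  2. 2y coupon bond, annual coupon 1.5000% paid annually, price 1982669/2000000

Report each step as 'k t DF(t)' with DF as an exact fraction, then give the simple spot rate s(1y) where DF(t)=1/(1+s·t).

1 1 9801/10000
2 2 4811/5000
s(1y) = (1/(9801/10000) − 1)/(1) = 199/9801 ≈ 2.0304%

step 1 [1y] swap r/1=199/9801: DF=(1 − 199/9801·(0))/(1+199/9801) = 9801/10000 ≈ 0.980100
step 2 [2y] bond c/1=3/200: DF=(1982669/2000000 − 3/200·(0.980100))/(1+3/200) = 4811/5000 ≈ 0.962200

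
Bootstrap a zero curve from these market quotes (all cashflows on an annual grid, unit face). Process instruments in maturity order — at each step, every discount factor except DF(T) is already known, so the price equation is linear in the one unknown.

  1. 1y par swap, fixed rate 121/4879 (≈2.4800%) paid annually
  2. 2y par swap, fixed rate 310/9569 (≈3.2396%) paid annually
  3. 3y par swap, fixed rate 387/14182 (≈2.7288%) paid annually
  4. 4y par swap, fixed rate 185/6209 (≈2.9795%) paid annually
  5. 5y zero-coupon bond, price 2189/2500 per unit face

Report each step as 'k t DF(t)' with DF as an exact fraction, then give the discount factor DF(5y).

1 1 4879/5000
2 2 469/500
3 3 4613/5000
4 4 889/1000
5 5 2189/2500
DF(5y) = 2189/2500 ≈ 0.875600

step 1 [1y] swap r/1=121/4879: DF=(1 − 121/4879·(0))/(1+121/4879) = 4879/5000 ≈ 0.975800
step 2 [2y] swap r/1=310/9569: DF=(1 − 310/9569·(0.975800))/(1+310/9569) = 469/500 ≈ 0.938000
step 3 [3y] swap r/1=387/14182: DF=(1 − 387/14182·(0.975800+0.938000))/(1+387/14182) = 4613/5000 ≈ 0.922600
step 4 [4y] swap r/1=185/6209: DF=(1 − 185/6209·(0.975800+0.938000+0.922600))/(1+185/6209) = 889/1000 ≈ 0.889000
step 5 [5y] zero: DF = P = 2189/2500 ≈ 0.875600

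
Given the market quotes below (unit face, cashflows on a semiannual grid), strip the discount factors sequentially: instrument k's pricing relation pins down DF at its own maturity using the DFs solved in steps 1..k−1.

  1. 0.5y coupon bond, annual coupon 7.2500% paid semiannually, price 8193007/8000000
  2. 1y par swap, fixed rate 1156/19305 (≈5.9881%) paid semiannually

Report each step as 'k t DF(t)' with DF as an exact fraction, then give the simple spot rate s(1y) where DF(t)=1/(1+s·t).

step 1 [0.5y] bond c/2=29/800: DF=(8193007/8000000 − 29/800·(0))/(1+29/800) = 9883/10000 ≈ 0.988300
step 2 [1y] swap r/2=578/19305: DF=(1 − 578/19305·(0.988300))/(1+578/19305) = 4711/5000 ≈ 0.942200

1 1/2 9883/10000
2 1 4711/5000
s(1y) = (1/(4711/5000) − 1)/(1) = 289/4711 ≈ 6.1346%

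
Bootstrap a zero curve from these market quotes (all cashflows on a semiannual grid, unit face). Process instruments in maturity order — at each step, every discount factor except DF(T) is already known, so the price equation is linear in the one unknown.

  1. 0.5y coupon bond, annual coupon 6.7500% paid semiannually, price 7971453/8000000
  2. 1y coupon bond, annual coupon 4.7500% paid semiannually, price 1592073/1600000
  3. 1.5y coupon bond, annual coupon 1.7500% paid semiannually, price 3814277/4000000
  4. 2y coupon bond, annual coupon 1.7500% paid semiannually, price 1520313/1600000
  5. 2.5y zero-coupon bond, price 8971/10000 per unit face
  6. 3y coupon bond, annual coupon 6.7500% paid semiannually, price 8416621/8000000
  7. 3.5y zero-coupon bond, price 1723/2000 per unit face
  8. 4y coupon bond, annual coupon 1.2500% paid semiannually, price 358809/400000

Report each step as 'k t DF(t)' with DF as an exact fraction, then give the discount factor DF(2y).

1 1/2 9639/10000
2 1 1187/1250
3 3/2 9287/10000
4 2 9173/10000
5 5/2 8971/10000
6 3 8657/10000
7 7/2 1723/2000
8 4 4259/5000
DF(2y) = 9173/10000 ≈ 0.917300

step 1 [0.5y] bond c/2=27/800: DF=(7971453/8000000 − 27/800·(0))/(1+27/800) = 9639/10000 ≈ 0.963900
step 2 [1y] bond c/2=19/800: DF=(1592073/1600000 − 19/800·(0.963900))/(1+19/800) = 1187/1250 ≈ 0.949600
step 3 [1.5y] bond c/2=7/800: DF=(3814277/4000000 − 7/800·(0.963900+0.949600))/(1+7/800) = 9287/10000 ≈ 0.928700
step 4 [2y] bond c/2=7/800: DF=(1520313/1600000 − 7/800·(0.963900+0.949600+0.928700))/(1+7/800) = 9173/10000 ≈ 0.917300
step 5 [2.5y] zero: DF = P = 8971/10000 ≈ 0.897100
step 6 [3y] bond c/2=27/800: DF=(8416621/8000000 − 27/800·(0.963900+0.949600+0.928700+0.917300+0.897100))/(1+27/800) = 8657/10000 ≈ 0.865700
step 7 [3.5y] zero: DF = P = 1723/2000 ≈ 0.861500
step 8 [4y] bond c/2=1/160: DF=(358809/400000 − 1/160·(0.963900+0.949600+0.928700+0.917300+0.897100+0.865700+0.861500))/(1+1/160) = 4259/5000 ≈ 0.851800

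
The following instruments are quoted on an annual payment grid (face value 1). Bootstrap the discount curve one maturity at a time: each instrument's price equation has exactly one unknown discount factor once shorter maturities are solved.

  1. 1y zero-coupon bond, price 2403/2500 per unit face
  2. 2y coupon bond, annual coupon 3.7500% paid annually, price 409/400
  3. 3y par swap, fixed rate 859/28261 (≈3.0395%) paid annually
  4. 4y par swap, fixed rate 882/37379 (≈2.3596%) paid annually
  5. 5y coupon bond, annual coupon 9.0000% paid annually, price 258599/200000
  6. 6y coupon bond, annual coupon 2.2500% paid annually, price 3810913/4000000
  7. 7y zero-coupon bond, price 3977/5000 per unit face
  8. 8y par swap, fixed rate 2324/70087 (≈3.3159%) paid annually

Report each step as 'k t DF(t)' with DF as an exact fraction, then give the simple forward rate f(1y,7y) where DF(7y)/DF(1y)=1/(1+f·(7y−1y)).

1 1 2403/2500
2 2 2377/2500
3 3 9141/10000
4 4 4559/5000
5 5 1097/1250
6 6 4151/5000
7 7 3977/5000
8 8 1919/2500
f(1y,7y) = ((2403/2500)/(3977/5000) − 1)/(6) = 829/23862 ≈ 3.4741%

step 1 [1y] zero: DF = P = 2403/2500 ≈ 0.961200
step 2 [2y] bond c/1=3/80: DF=(409/400 − 3/80·(0.961200))/(1+3/80) = 2377/2500 ≈ 0.950800
step 3 [3y] swap r/1=859/28261: DF=(1 − 859/28261·(0.961200+0.950800))/(1+859/28261) = 9141/10000 ≈ 0.914100
step 4 [4y] swap r/1=882/37379: DF=(1 − 882/37379·(0.961200+0.950800+0.914100))/(1+882/37379) = 4559/5000 ≈ 0.911800
step 5 [5y] bond c/1=9/100: DF=(258599/200000 − 9/100·(0.961200+0.950800+0.914100+0.911800))/(1+9/100) = 1097/1250 ≈ 0.877600
step 6 [6y] bond c/1=9/400: DF=(3810913/4000000 − 9/400·(0.961200+0.950800+0.914100+0.911800+0.877600))/(1+9/400) = 4151/5000 ≈ 0.830200
step 7 [7y] zero: DF = P = 3977/5000 ≈ 0.795400
step 8 [8y] swap r/1=2324/70087: DF=(1 − 2324/70087·(0.961200+0.950800+0.914100+0.911800+0.877600+0.830200+0.795400))/(1+2324/70087) = 1919/2500 ≈ 0.767600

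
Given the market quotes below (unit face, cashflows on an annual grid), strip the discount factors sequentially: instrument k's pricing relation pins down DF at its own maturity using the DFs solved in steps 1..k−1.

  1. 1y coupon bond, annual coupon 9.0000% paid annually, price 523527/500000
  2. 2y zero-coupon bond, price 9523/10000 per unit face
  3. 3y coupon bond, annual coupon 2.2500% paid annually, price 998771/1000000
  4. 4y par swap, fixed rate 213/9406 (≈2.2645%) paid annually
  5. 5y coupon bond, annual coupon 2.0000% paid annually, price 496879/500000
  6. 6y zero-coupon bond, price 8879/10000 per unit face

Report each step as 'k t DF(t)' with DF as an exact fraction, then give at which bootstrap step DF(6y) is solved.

1 1 4803/5000
2 2 9523/10000
3 3 9347/10000
4 4 2287/2500
5 5 1801/2000
6 6 8879/10000
DF(6y) is solved at step 6

step 1 [1y] bond c/1=9/100: DF=(523527/500000 − 9/100·(0))/(1+9/100) = 4803/5000 ≈ 0.960600
step 2 [2y] zero: DF = P = 9523/10000 ≈ 0.952300
step 3 [3y] bond c/1=9/400: DF=(998771/1000000 − 9/400·(0.960600+0.952300))/(1+9/400) = 9347/10000 ≈ 0.934700
step 4 [4y] swap r/1=213/9406: DF=(1 − 213/9406·(0.960600+0.952300+0.934700))/(1+213/9406) = 2287/2500 ≈ 0.914800
step 5 [5y] bond c/1=1/50: DF=(496879/500000 − 1/50·(0.960600+0.952300+0.934700+0.914800))/(1+1/50) = 1801/2000 ≈ 0.900500
step 6 [6y] zero: DF = P = 8879/10000 ≈ 0.887900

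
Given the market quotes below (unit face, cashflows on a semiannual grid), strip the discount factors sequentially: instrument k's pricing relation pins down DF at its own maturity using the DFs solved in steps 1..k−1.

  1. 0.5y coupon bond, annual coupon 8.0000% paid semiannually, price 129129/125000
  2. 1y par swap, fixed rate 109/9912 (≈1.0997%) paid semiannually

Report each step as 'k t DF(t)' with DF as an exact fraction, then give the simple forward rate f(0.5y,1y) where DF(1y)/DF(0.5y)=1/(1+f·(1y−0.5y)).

1 1/2 9933/10000
2 1 9891/10000
f(0.5y,1y) = ((9933/10000)/(9891/10000) − 1)/(1/2) = 4/471 ≈ 0.8493%

step 1 [0.5y] bond c/2=1/25: DF=(129129/125000 − 1/25·(0))/(1+1/25) = 9933/10000 ≈ 0.993300
step 2 [1y] swap r/2=109/19824: DF=(1 − 109/19824·(0.993300))/(1+109/19824) = 9891/10000 ≈ 0.989100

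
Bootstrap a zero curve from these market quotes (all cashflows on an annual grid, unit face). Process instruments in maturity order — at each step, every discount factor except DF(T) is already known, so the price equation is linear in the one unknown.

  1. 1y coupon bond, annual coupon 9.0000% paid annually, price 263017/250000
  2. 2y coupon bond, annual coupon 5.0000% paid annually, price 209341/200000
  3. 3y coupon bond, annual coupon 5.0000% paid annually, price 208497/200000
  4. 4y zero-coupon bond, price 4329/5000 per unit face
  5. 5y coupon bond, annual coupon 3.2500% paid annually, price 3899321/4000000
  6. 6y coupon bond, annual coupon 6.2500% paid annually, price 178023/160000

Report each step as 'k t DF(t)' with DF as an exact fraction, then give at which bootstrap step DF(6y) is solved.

1 1 2413/2500
2 2 9509/10000
3 3 1127/1250
4 4 4329/5000
5 5 4141/5000
6 6 3909/5000
DF(6y) is solved at step 6

step 1 [1y] bond c/1=9/100: DF=(263017/250000 − 9/100·(0))/(1+9/100) = 2413/2500 ≈ 0.965200
step 2 [2y] bond c/1=1/20: DF=(209341/200000 − 1/20·(0.965200))/(1+1/20) = 9509/10000 ≈ 0.950900
step 3 [3y] bond c/1=1/20: DF=(208497/200000 − 1/20·(0.965200+0.950900))/(1+1/20) = 1127/1250 ≈ 0.901600
step 4 [4y] zero: DF = P = 4329/5000 ≈ 0.865800
step 5 [5y] bond c/1=13/400: DF=(3899321/4000000 − 13/400·(0.965200+0.950900+0.901600+0.865800))/(1+13/400) = 4141/5000 ≈ 0.828200
step 6 [6y] bond c/1=1/16: DF=(178023/160000 − 1/16·(0.965200+0.950900+0.901600+0.865800+0.828200))/(1+1/16) = 3909/5000 ≈ 0.781800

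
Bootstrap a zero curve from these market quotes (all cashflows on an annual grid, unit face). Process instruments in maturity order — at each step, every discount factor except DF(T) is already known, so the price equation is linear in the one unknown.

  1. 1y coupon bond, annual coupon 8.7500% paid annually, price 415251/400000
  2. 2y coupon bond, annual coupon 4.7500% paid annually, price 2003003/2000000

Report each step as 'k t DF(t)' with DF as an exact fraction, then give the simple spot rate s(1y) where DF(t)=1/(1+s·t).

step 1 [1y] bond c/1=7/80: DF=(415251/400000 − 7/80·(0))/(1+7/80) = 4773/5000 ≈ 0.954600
step 2 [2y] bond c/1=19/400: DF=(2003003/2000000 − 19/400·(0.954600))/(1+19/400) = 1141/1250 ≈ 0.912800

1 1 4773/5000
2 2 1141/1250
s(1y) = (1/(4773/5000) − 1)/(1) = 227/4773 ≈ 4.7559%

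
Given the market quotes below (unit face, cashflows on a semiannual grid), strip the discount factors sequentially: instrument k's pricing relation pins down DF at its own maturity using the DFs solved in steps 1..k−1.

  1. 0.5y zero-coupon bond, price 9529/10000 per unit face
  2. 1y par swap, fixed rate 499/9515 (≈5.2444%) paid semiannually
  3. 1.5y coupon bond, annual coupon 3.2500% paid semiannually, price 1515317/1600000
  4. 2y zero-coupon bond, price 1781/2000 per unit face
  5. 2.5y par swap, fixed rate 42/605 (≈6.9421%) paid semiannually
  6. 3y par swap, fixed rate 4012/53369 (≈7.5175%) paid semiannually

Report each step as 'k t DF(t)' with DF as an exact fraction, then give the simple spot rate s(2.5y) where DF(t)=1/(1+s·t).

step 1 [0.5y] zero: DF = P = 9529/10000 ≈ 0.952900
step 2 [1y] swap r/2=499/19030: DF=(1 − 499/19030·(0.952900))/(1+499/19030) = 9501/10000 ≈ 0.950100
step 3 [1.5y] bond c/2=13/800: DF=(1515317/1600000 − 13/800·(0.952900+0.950100))/(1+13/800) = 1803/2000 ≈ 0.901500
step 4 [2y] zero: DF = P = 1781/2000 ≈ 0.890500
step 5 [2.5y] swap r/2=21/605: DF=(1 − 21/605·(0.952900+0.950100+0.901500+0.890500))/(1+21/605) = 337/400 ≈ 0.842500
step 6 [3y] swap r/2=2006/53369: DF=(1 − 2006/53369·(0.952900+0.950100+0.901500+0.890500+0.842500))/(1+2006/53369) = 3997/5000 ≈ 0.799400

1 1/2 9529/10000
2 1 9501/10000
3 3/2 1803/2000
4 2 1781/2000
5 5/2 337/400
6 3 3997/5000
s(2.5y) = (1/(337/400) − 1)/(5/2) = 126/1685 ≈ 7.4777%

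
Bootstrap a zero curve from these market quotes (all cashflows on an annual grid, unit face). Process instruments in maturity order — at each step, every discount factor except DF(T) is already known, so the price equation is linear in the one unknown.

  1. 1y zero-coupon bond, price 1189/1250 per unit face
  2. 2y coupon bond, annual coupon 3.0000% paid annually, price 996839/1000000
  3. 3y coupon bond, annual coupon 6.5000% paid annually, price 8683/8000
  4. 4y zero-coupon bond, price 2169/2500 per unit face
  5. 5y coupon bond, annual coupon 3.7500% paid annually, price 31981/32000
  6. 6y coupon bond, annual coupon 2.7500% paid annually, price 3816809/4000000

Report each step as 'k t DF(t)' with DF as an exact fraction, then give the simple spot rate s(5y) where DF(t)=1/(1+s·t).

step 1 [1y] zero: DF = P = 1189/1250 ≈ 0.951200
step 2 [2y] bond c/1=3/100: DF=(996839/1000000 − 3/100·(0.951200))/(1+3/100) = 9401/10000 ≈ 0.940100
step 3 [3y] bond c/1=13/200: DF=(8683/8000 − 13/200·(0.951200+0.940100))/(1+13/200) = 9037/10000 ≈ 0.903700
step 4 [4y] zero: DF = P = 2169/2500 ≈ 0.867600
step 5 [5y] bond c/1=3/80: DF=(31981/32000 − 3/80·(0.951200+0.940100+0.903700+0.867600))/(1+3/80) = 8309/10000 ≈ 0.830900
step 6 [6y] bond c/1=11/400: DF=(3816809/4000000 − 11/400·(0.951200+0.940100+0.903700+0.867600+0.830900))/(1+11/400) = 2021/2500 ≈ 0.808400

1 1 1189/1250
2 2 9401/10000
3 3 9037/10000
4 4 2169/2500
5 5 8309/10000
6 6 2021/2500
s(5y) = (1/(8309/10000) − 1)/(5) = 1691/41545 ≈ 4.0703%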